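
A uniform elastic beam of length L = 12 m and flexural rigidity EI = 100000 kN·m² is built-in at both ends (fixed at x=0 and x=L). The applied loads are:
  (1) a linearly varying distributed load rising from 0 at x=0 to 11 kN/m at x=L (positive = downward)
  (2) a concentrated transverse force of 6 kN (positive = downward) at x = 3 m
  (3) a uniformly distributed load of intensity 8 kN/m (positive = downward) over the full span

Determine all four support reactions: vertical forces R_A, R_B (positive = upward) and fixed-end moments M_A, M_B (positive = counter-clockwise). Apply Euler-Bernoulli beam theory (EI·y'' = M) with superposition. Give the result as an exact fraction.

R_A = 5829/80 kN, M_A = 6357/40 kN·m, R_B = 7611/80 kN, M_B = -7143/40 kN·m

Load 1 — triangular load w₀=11 kN/m (0→w₀ over full span):
  R_A = 3w₀L/20 = 3·11·12/20 = 99/5 kN
  M_A = w₀L²/30 = 11·12²/30 = 264/5 kN·m
  R_B = 7w₀L/20 = 7·11·12/20 = 231/5 kN
  M_B = -w₀L²/20 = -11·12²/20 = -396/5 kN·m
Load 2 — point force P=6 kN at a=3 m (b=L-a=9):
  R_A = Pb²(3a+b)/L³ = 6·9²·(3·3+9)/12³ = 81/16 kN
  M_A = Pab²/L² = 6·3·9²/12² = 81/8 kN·m
  R_B = Pa²(a+3b)/L³ = 6·3²·(3+3·9)/12³ = 15/16 kN
  M_B = -Pa²b/L² = -6·3²·9/12² = -27/8 kN·m
Load 3 — uniform load w=8 kN/m over full span:
  R_A = wL/2 = 8·12/2 = 48 kN
  M_A = wL²/12 = 8·12²/12 = 96 kN·m
  R_B = wL/2 = 8·12/2 = 48 kN
  M_B = -wL²/12 = -8·12²/12 = -96 kN·m
Superposition: R_A = 5829/80 kN, M_A = 6357/40 kN·m, R_B = 7611/80 kN, M_B = -7143/40 kN·m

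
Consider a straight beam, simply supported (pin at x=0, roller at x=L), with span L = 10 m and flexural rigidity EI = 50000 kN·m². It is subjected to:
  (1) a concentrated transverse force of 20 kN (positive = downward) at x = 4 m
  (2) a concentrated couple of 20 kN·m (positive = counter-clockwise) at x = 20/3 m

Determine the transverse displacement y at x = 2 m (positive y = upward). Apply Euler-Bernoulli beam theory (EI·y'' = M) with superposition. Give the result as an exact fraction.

Load 1 — point force P=20 kN at a=4 m (b=L-a=6):
  y_1 = -Pbx(L²-b²-x²)/(6LEI)  [x≤a] = -20·6·2·(10²-6²-2²)/(6·10·50000) = -3/625 m
Load 2 — applied couple M₀=20 kN·m at a=20/3 m (b=L-a=10/3):
  y_2 = (M₀x³/(6L)+C₁x)/EI  [x≤a] with C₁=M₀(3b²-L²)/(6L)=-200/9 = (20·2³/(6·10)+(-200/9)·2)/50000 = -47/56250 m
Superposition: y = Σ y_i = -317/56250 m ≈ -0.005636 m

y(2) = -317/56250 m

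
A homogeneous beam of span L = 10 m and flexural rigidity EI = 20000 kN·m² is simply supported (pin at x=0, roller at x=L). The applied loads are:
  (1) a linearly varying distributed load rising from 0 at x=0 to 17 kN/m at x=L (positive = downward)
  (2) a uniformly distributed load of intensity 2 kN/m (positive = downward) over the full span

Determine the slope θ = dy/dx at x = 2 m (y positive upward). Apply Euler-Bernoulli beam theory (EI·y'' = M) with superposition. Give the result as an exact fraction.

Load 1 — triangular load w₀=17 kN/m (0→w₀ over full span):
  θ_1 = -w₀(7L⁴-30L²x²+15x⁴)/(360LEI) = -17·(7·10⁴-30·10²·2²+15·2⁴)/(360·10·20000) = -1547/112500 rad
Load 2 — uniform load w=2 kN/m over full span:
  θ_2 = -w(L³-6Lx²+4x³)/(24EI) = -2·(10³-6·10·2²+4·2³)/(24·20000) = -33/10000 rad
Superposition: θ = Σ θ_i = -7673/450000 rad ≈ -0.017051 rad

θ(2) = -7673/450000 rad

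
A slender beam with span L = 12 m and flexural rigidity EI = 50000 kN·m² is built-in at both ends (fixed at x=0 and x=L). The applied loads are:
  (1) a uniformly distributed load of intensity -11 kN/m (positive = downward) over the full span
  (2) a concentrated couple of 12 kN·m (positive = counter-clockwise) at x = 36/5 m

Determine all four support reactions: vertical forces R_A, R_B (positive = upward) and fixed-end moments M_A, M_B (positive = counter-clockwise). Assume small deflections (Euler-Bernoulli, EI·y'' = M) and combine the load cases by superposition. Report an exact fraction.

R_A = -1614/25 kN, M_A = -3204/25 kN·m, R_B = -1686/25 kN, M_B = 3336/25 kN·m

Load 1 — uniform load w=-11 kN/m over full span:
  R_A = wL/2 = (-11)·12/2 = -66 kN
  M_A = wL²/12 = (-11)·12²/12 = -132 kN·m
  R_B = wL/2 = (-11)·12/2 = -66 kN
  M_B = -wL²/12 = -(-11)·12²/12 = 132 kN·m
Load 2 — applied couple M₀=12 kN·m at a=36/5 m (b=L-a=24/5):
  R_A = 6M₀ab/L³ = 6·12·(36/5)·(24/5)/12³ = 36/25 kN
  M_A = M₀b(2a-b)/L² = 12·(24/5)·(2·(36/5)-(24/5))/12² = 96/25 kN·m
  R_B = -6M₀ab/L³ = -6·12·(36/5)·(24/5)/12³ = -36/25 kN
  M_B = M₀a(2b-a)/L² = 12·(36/5)·(2·(24/5)-(36/5))/12² = 36/25 kN·m
Superposition: R_A = -1614/25 kN, M_A = -3204/25 kN·m, R_B = -1686/25 kN, M_B = 3336/25 kN·m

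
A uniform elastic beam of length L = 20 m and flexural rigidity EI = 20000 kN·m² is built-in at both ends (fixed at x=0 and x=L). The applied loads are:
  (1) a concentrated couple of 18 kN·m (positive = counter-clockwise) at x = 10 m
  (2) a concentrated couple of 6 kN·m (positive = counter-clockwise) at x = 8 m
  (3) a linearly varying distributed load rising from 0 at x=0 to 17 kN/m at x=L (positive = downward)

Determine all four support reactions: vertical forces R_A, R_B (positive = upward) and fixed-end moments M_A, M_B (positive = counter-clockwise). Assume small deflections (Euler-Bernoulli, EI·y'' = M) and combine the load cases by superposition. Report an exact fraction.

R_A = 26391/500 kN, M_A = 34783/150 kN·m, R_B = 58609/500 kN, M_B = -16679/50 kN·m

Load 1 — applied couple M₀=18 kN·m at a=10 m (b=L-a=10):
  R_A = 6M₀ab/L³ = 6·18·10·10/20³ = 27/20 kN
  M_A = M₀b(2a-b)/L² = 18·10·(2·10-10)/20² = 9/2 kN·m
  R_B = -6M₀ab/L³ = -6·18·10·10/20³ = -27/20 kN
  M_B = M₀a(2b-a)/L² = 18·10·(2·10-10)/20² = 9/2 kN·m
Load 2 — applied couple M₀=6 kN·m at a=8 m (b=L-a=12):
  R_A = 6M₀ab/L³ = 6·6·8·12/20³ = 54/125 kN
  M_A = M₀b(2a-b)/L² = 6·12·(2·8-12)/20² = 18/25 kN·m
  R_B = -6M₀ab/L³ = -6·6·8·12/20³ = -54/125 kN
  M_B = M₀a(2b-a)/L² = 6·8·(2·12-8)/20² = 48/25 kN·m
Load 3 — triangular load w₀=17 kN/m (0→w₀ over full span):
  R_A = 3w₀L/20 = 3·17·20/20 = 51 kN
  M_A = w₀L²/30 = 17·20²/30 = 680/3 kN·m
  R_B = 7w₀L/20 = 7·17·20/20 = 119 kN
  M_B = -w₀L²/20 = -17·20²/20 = -340 kN·m
Superposition: R_A = 26391/500 kN, M_A = 34783/150 kN·m, R_B = 58609/500 kN, M_B = -16679/50 kN·m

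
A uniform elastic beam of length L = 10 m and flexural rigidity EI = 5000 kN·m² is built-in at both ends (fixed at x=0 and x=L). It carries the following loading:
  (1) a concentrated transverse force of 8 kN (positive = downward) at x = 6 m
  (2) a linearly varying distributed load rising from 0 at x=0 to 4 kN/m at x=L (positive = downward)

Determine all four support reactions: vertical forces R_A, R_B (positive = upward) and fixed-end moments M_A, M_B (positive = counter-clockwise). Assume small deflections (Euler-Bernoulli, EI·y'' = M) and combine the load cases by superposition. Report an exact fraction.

R_A = 1102/125 kN, M_A = 1576/75 kN·m, R_B = 2398/125 kN, M_B = -788/25 kN·m

Load 1 — point force P=8 kN at a=6 m (b=L-a=4):
  R_A = Pb²(3a+b)/L³ = 8·4²·(3·6+4)/10³ = 352/125 kN
  M_A = Pab²/L² = 8·6·4²/10² = 192/25 kN·m
  R_B = Pa²(a+3b)/L³ = 8·6²·(6+3·4)/10³ = 648/125 kN
  M_B = -Pa²b/L² = -8·6²·4/10² = -288/25 kN·m
Load 2 — triangular load w₀=4 kN/m (0→w₀ over full span):
  R_A = 3w₀L/20 = 3·4·10/20 = 6 kN
  M_A = w₀L²/30 = 4·10²/30 = 40/3 kN·m
  R_B = 7w₀L/20 = 7·4·10/20 = 14 kN
  M_B = -w₀L²/20 = -4·10²/20 = -20 kN·m
Superposition: R_A = 1102/125 kN, M_A = 1576/75 kN·m, R_B = 2398/125 kN, M_B = -788/25 kN·m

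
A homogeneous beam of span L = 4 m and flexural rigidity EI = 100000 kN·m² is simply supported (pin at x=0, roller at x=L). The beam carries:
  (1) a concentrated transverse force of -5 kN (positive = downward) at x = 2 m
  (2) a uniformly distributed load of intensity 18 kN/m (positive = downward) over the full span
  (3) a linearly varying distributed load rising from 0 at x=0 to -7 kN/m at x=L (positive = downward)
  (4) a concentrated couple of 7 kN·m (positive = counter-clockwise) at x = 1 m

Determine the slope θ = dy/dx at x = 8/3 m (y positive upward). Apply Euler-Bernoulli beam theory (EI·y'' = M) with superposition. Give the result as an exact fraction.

θ(8/3) = 135137/972000000 rad

Load 1 — point force P=-5 kN at a=2 m (b=L-a=2):
  θ_1 = -Pa(2L²-6Lx+3x²+a²)/(6LEI)  [x>a] = -(-5)·2·(2·4²-6·4·(8/3)+3·(8/3)²+2²)/(6·4·100000) = -1/36000 rad
Load 2 — uniform load w=18 kN/m over full span:
  θ_2 = -w(L³-6Lx²+4x³)/(24EI) = -18·(4³-6·4·(8/3)²+4·(8/3)³)/(24·100000) = 13/56250 rad
Load 3 — triangular load w₀=-7 kN/m (0→w₀ over full span):
  θ_3 = -w₀(7L⁴-30L²x²+15x⁴)/(360LEI) = -(-7)·(7·4⁴-30·4²·(8/3)²+15·(8/3)⁴)/(360·4·100000) = -637/15187500 rad
Load 4 — applied couple M₀=7 kN·m at a=1 m (b=L-a=3):
  θ_4 = (M₀x²/(2L)-M₀(x-a)+C₁)/EI  [x>a] with C₁=M₀(3b²-L²)/(6L)=77/24 = (7·(8/3)²/(2·4)-7·((8/3)-1)+(77/24))/100000 = -161/7200000 rad
Superposition: θ = Σ θ_i = 135137/972000000 rad ≈ 0.000139 rad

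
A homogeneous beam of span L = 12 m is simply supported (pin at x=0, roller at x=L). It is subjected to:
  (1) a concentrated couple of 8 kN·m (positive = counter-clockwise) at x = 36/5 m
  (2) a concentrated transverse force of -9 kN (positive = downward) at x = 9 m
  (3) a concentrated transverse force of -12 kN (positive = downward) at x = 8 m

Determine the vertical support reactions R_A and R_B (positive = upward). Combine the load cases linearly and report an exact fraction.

R_A = -67/12 kN, R_B = -185/12 kN

Load 1 — applied couple M₀=8 kN·m at a=36/5 m (b=L-a=24/5):
  R_A = M₀/L = 8/12 = 2/3 kN
  R_B = -M₀/L = -8/12 = -2/3 kN
Load 2 — point force P=-9 kN at a=9 m (b=L-a=3):
  R_A = Pb/L = (-9)·3/12 = -9/4 kN
  R_B = Pa/L = (-9)·9/12 = -27/4 kN
Load 3 — point force P=-12 kN at a=8 m (b=L-a=4):
  R_A = Pb/L = (-12)·4/12 = -4 kN
  R_B = Pa/L = (-12)·8/12 = -8 kN
Superposition: R_A = -67/12 kN, R_B = -185/12 kN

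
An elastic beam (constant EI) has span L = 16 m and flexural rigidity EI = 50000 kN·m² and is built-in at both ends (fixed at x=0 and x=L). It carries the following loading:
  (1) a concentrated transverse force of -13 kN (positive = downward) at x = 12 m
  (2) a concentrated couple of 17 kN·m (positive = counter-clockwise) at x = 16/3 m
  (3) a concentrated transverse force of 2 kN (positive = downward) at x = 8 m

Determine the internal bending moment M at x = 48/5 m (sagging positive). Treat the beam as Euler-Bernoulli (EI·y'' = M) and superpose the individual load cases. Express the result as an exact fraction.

Load 1 — point force P=-13 kN at a=12 m (b=L-a=4):
  M_1 = Pb²(3a+b)x/L³ - Pab²/L²  [x≤a] = (-13)·4²·(3·12+4)·(48/5)/16³ - (-13)·12·4²/16² = -39/4 kN·m
Load 2 — applied couple M₀=17 kN·m at a=16/3 m (b=L-a=32/3):
  M_2 = R_Ax - M_A - M₀  [x>a] with R_A=17/12, M_A=0 = (17/12)·(48/5) - 0 - 17 = -17/5 kN·m
Load 3 — point force P=2 kN at a=8 m (b=L-a=8):
  M_3 = Pa²(a+3b)(L-x)/L³ - Pa²b/L²  [x>a] = 2·8²·(8+3·8)·(16-(48/5))/16³ - 2·8²·8/16² = 12/5 kN·m
Superposition: M = Σ M_i = -43/4 kN·m ≈ -10.750000 kN·m

M(48/5) = -43/4 kN·m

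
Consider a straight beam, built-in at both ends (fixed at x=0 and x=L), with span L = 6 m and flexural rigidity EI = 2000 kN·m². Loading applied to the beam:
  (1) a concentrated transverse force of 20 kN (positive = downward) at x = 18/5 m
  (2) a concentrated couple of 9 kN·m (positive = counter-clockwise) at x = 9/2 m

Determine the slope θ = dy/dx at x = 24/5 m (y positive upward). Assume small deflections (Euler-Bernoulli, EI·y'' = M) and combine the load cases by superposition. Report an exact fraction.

Load 1 — point force P=20 kN at a=18/5 m (b=L-a=12/5):
  θ_1 = Pa²(L-x)(2bL-(3b+a)(L-x))/(2L³EI)  [x>a] = 20·(18/5)²·(6-(24/5))·(2·(12/5)·6-(3·(12/5)+(18/5))·(6-(24/5)))/(2·6³·2000) = 891/156250 rad
Load 2 — applied couple M₀=9 kN·m at a=9/2 m (b=L-a=3/2):
  θ_2 = (R_Ax²/2 - M_Ax - M₀(x-a))/EI  [x>a] with R_A=27/16, M_A=45/16 = ((27/16)·(24/5)²/2 - (45/16)·(24/5) - 9·((24/5)-(9/2)))/2000 = 81/50000 rad
Superposition: θ = Σ θ_i = 9153/1250000 rad ≈ 0.007322 rad

θ(24/5) = 9153/1250000 rad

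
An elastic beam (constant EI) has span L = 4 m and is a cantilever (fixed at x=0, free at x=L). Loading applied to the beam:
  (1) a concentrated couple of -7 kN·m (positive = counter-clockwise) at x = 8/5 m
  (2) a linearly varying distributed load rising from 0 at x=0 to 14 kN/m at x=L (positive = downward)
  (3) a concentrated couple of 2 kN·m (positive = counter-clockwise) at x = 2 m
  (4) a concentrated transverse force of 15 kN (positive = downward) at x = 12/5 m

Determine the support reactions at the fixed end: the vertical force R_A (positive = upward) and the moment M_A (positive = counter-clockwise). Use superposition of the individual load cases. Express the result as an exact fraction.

Load 1 — applied couple M₀=-7 kN·m at a=8/5 m (b=L-a=12/5):
  R_A = 0 kN
  M_A = -M₀ = -(-7) = 7 kN·m
Load 2 — triangular load w₀=14 kN/m (0→w₀ over full span):
  R_A = w₀L/2 = 14·4/2 = 28 kN
  M_A = w₀L²/3 = 14·4²/3 = 224/3 kN·m
Load 3 — applied couple M₀=2 kN·m at a=2 m (b=L-a=2):
  R_A = 0 kN
  M_A = -M₀ = -2 kN·m
Load 4 — point force P=15 kN at a=12/5 m (b=L-a=8/5):
  R_A = P = 15 kN
  M_A = Pa = 15·(12/5) = 36 kN·m
Superposition: R_A = 43 kN, M_A = 347/3 kN·m

R_A = 43 kN, M_A = 347/3 kN·m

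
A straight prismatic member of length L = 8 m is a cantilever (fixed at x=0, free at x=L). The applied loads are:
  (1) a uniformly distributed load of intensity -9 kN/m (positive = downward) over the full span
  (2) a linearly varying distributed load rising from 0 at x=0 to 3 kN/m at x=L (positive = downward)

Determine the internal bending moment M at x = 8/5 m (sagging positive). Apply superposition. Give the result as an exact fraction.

Load 1 — uniform load w=-9 kN/m over full span:
  M_1 = -w(L-x)²/2 = -(-9)·(8-(8/5))²/2 = 4608/25 kN·m
Load 2 — triangular load w₀=3 kN/m (0→w₀ over full span):
  M_2 = w₀Lx/2 - w₀L²/3 - w₀x³/(6L) = 3·8·(8/5)/2 - 3·8²/3 - 3·(8/5)³/(6·8) = -5632/125 kN·m
Superposition: M = Σ M_i = 17408/125 kN·m ≈ 139.264000 kN·m

M(8/5) = 17408/125 kN·m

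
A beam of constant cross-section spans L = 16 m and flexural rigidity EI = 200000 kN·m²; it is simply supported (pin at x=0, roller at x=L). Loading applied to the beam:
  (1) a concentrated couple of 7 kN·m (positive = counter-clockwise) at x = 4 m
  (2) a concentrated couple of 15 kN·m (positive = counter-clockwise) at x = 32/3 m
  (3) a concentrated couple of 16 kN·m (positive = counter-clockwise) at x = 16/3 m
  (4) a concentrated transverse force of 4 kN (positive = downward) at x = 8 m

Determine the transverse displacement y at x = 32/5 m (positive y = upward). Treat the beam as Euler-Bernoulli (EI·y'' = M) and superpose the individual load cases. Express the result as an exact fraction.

Load 1 — applied couple M₀=7 kN·m at a=4 m (b=L-a=12):
  y_1 = (M₀x³/(6L)-M₀(x-a)²/2+C₁x)/EI  [x>a] with C₁=M₀(3b²-L²)/(6L)=77/6 = (7·(32/5)³/(6·16)-7·((32/5)-4)²/2+(77/6)·(32/5))/200000 = 1267/3125000 m
Load 2 — applied couple M₀=15 kN·m at a=32/3 m (b=L-a=16/3):
  y_2 = (M₀x³/(6L)+C₁x)/EI  [x≤a] with C₁=M₀(3b²-L²)/(6L)=-80/3 = (15·(32/5)³/(6·16)+(-80/3)·(32/5))/200000 = -152/234375 m
Load 3 — applied couple M₀=16 kN·m at a=16/3 m (b=L-a=32/3):
  y_3 = (M₀x³/(6L)-M₀(x-a)²/2+C₁x)/EI  [x>a] with C₁=M₀(3b²-L²)/(6L)=128/9 = (16·(32/5)³/(6·16)-16·((32/5)-(16/3))²/2+(128/9)·(32/5))/200000 = 736/1171875 m
Load 4 — point force P=4 kN at a=8 m (b=L-a=8):
  y_4 = -Pbx(L²-b²-x²)/(6LEI)  [x≤a] = -4·8·(32/5)·(16²-8²-(32/5)²)/(6·16·200000) = -1888/1171875 m
Superposition: y = Σ y_i = -2299/1875000 m ≈ -0.001226 m

y(32/5) = -2299/1875000 m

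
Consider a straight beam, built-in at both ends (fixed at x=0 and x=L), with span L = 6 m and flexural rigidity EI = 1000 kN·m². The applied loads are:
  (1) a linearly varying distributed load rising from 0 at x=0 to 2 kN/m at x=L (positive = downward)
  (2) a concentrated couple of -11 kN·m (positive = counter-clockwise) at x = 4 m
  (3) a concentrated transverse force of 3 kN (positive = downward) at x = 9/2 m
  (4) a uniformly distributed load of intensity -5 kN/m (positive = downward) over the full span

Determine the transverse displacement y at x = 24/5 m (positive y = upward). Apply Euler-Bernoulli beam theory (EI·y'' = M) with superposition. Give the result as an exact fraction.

Load 1 — triangular load w₀=2 kN/m (0→w₀ over full span):
  y_1 = -w₀x²(L-x)²(x+2L)/(120LEI) = -2·(24/5)²·(6-(24/5))²·((24/5)+2·6)/(120·6·1000) = -3024/1953125 m
Load 2 — applied couple M₀=-11 kN·m at a=4 m (b=L-a=2):
  y_2 = (R_Ax³/6 - M_Ax²/2 - M₀(x-a)²/2)/EI  [x>a] with R_A=-22/9, M_A=-11/3 = ((-22/9)·(24/5)³/6 - (-11/3)·(24/5)²/2 - (-11)·((24/5)-4)²/2)/1000 = 11/15625 m
Load 3 — point force P=3 kN at a=9/2 m (b=L-a=3/2):
  y_3 = -Pa²(L-x)²(3bL-(3b+a)(L-x))/(6L³EI)  [x>a] = -3·(9/2)²·(6-(24/5))²·(3·(3/2)·6-(3·(3/2)+(9/2))·(6-(24/5)))/(6·6³·1000) = -2187/2000000 m
Load 4 — uniform load w=-5 kN/m over full span:
  y_4 = -wx²(L-x)²/(24EI) = -(-5)·(24/5)²·(6-(24/5))²/(24·1000) = 108/15625 m
Superposition: y = Σ y_i = 1243553/250000000 m ≈ 0.004974 m

y(24/5) = 1243553/250000000 m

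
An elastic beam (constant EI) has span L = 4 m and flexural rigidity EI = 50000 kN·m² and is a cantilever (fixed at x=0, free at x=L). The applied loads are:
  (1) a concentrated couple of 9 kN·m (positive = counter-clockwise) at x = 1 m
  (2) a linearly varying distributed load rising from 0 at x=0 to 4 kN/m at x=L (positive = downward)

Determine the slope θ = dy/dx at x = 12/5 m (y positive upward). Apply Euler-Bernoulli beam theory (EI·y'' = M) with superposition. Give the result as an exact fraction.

Load 1 — applied couple M₀=9 kN·m at a=1 m (b=L-a=3):
  θ_1 = M₀a/EI  [x>a] = 9·1/50000 = 9/50000 rad
Load 2 — triangular load w₀=4 kN/m (0→w₀ over full span):
  θ_2 = (w₀Lx²/4-w₀L²x/3-w₀x⁴/(24L))/EI = (4·4·(12/5)²/4-4·4²·(12/5)/3-4·(12/5)⁴/(24·4))/50000 = -1154/1953125 rad
Superposition: θ = Σ θ_i = -12839/31250000 rad ≈ -0.000411 rad

θ(12/5) = -12839/31250000 rad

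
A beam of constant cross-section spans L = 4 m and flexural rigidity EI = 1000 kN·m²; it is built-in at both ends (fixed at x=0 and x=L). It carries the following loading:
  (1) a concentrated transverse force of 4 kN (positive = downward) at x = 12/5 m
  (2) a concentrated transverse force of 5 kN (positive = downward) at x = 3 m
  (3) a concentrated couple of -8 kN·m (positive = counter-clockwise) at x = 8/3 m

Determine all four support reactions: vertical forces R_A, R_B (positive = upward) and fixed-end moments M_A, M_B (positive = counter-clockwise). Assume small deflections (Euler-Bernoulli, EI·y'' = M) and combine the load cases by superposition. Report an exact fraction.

Load 1 — point force P=4 kN at a=12/5 m (b=L-a=8/5):
  R_A = Pb²(3a+b)/L³ = 4·(8/5)²·(3·(12/5)+(8/5))/4³ = 176/125 kN
  M_A = Pab²/L² = 4·(12/5)·(8/5)²/4² = 192/125 kN·m
  R_B = Pa²(a+3b)/L³ = 4·(12/5)²·((12/5)+3·(8/5))/4³ = 324/125 kN
  M_B = -Pa²b/L² = -4·(12/5)²·(8/5)/4² = -288/125 kN·m
Load 2 — point force P=5 kN at a=3 m (b=L-a=1):
  R_A = Pb²(3a+b)/L³ = 5·1²·(3·3+1)/4³ = 25/32 kN
  M_A = Pab²/L² = 5·3·1²/4² = 15/16 kN·m
  R_B = Pa²(a+3b)/L³ = 5·3²·(3+3·1)/4³ = 135/32 kN
  M_B = -Pa²b/L² = -5·3²·1/4² = -45/16 kN·m
Load 3 — applied couple M₀=-8 kN·m at a=8/3 m (b=L-a=4/3):
  R_A = 6M₀ab/L³ = 6·(-8)·(8/3)·(4/3)/4³ = -8/3 kN
  M_A = M₀b(2a-b)/L² = (-8)·(4/3)·(2·(8/3)-(4/3))/4² = -8/3 kN·m
  R_B = -6M₀ab/L³ = -6·(-8)·(8/3)·(4/3)/4³ = 8/3 kN
  M_B = M₀a(2b-a)/L² = (-8)·(8/3)·(2·(4/3)-(8/3))/4² = 0 kN·m
Superposition: R_A = -5729/12000 kN, M_A = -1159/6000 kN·m, R_B = 113729/12000 kN, M_B = -10233/2000 kN·m

R_A = -5729/12000 kN, M_A = -1159/6000 kN·m, R_B = 113729/12000 kN, M_B = -10233/2000 kN·m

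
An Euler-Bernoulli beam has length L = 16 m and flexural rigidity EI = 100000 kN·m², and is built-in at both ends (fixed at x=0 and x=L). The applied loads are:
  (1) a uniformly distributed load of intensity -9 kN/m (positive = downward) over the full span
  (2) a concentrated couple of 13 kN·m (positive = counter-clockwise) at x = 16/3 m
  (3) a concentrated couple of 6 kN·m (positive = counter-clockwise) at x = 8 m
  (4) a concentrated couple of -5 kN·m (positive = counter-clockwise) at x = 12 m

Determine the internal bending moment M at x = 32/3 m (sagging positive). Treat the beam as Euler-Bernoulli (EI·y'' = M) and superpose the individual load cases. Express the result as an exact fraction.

Load 1 — uniform load w=-9 kN/m over full span:
  M_1 = wLx/2 - wL²/12 - wx²/2 = (-9)·16·(32/3)/2 - (-9)·16²/12 - (-9)·(32/3)²/2 = -64 kN·m
Load 2 — applied couple M₀=13 kN·m at a=16/3 m (b=L-a=32/3):
  M_2 = R_Ax - M_A - M₀  [x>a] with R_A=13/12, M_A=0 = (13/12)·(32/3) - 0 - 13 = -13/9 kN·m
Load 3 — applied couple M₀=6 kN·m at a=8 m (b=L-a=8):
  M_3 = R_Ax - M_A - M₀  [x>a] with R_A=9/16, M_A=3/2 = (9/16)·(32/3) - (3/2) - 6 = -3/2 kN·m
Load 4 — applied couple M₀=-5 kN·m at a=12 m (b=L-a=4):
  M_4 = R_Ax - M_A  [x≤a] with R_A=-45/128, M_A=-25/16 = (-45/128)·(32/3) - (-25/16) = -35/16 kN·m
Superposition: M = Σ M_i = -9955/144 kN·m ≈ -69.131944 kN·m

M(32/3) = -9955/144 kN·m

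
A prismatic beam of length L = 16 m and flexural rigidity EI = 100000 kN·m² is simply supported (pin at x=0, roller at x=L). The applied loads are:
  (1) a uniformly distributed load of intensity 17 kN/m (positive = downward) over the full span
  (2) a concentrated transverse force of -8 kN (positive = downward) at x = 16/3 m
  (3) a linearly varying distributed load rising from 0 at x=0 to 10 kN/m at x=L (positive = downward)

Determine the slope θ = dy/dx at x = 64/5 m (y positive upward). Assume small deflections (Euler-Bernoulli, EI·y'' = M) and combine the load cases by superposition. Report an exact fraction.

Load 1 — uniform load w=17 kN/m over full span:
  θ_1 = -w(L³-6Lx²+4x³)/(24EI) = -17·(16³-6·16·(64/5)²+4·(64/5)³)/(24·100000) = 8976/390625 rad
Load 2 — point force P=-8 kN at a=16/3 m (b=L-a=32/3):
  θ_2 = -Pa(2L²-6Lx+3x²+a²)/(6LEI)  [x>a] = -(-8)·(16/3)·(2·16²-6·16·(64/5)+3·(64/5)²+(16/3)²)/(6·16·100000) = -5536/6328125 rad
Load 3 — triangular load w₀=10 kN/m (0→w₀ over full span):
  θ_3 = -w₀(7L⁴-30L²x²+15x⁴)/(360LEI) = -10·(7·16⁴-30·16²·(64/5)²+15·(64/5)⁴)/(360·16·100000) = 24224/3515625 rad
Superposition: θ = Σ θ_i = 917392/31640625 rad ≈ 0.028994 rad

θ(64/5) = 917392/31640625 rad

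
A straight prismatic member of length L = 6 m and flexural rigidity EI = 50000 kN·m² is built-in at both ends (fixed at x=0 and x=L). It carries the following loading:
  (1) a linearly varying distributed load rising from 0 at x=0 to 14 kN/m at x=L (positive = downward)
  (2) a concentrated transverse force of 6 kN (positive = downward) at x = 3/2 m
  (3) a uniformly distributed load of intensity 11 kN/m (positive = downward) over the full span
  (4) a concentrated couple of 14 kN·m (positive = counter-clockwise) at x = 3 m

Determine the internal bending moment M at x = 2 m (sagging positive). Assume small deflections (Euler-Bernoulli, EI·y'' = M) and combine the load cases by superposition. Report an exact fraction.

M(2) = 15733/720 kN·m

Load 1 — triangular load w₀=14 kN/m (0→w₀ over full span):
  M_1 = 3w₀Lx/20 - w₀L²/30 - w₀x³/(6L) = 3·14·6·2/20 - 14·6²/30 - 14·2³/(6·6) = 238/45 kN·m
Load 2 — point force P=6 kN at a=3/2 m (b=L-a=9/2):
  M_2 = Pa²(a+3b)(L-x)/L³ - Pa²b/L²  [x>a] = 6·(3/2)²·((3/2)+3·(9/2))·(6-2)/6³ - 6·(3/2)²·(9/2)/6² = 33/16 kN·m
Load 3 — uniform load w=11 kN/m over full span:
  M_3 = wLx/2 - wL²/12 - wx²/2 = 11·6·2/2 - 11·6²/12 - 11·2²/2 = 11 kN·m
Load 4 — applied couple M₀=14 kN·m at a=3 m (b=L-a=3):
  M_4 = R_Ax - M_A  [x≤a] with R_A=7/2, M_A=7/2 = (7/2)·2 - (7/2) = 7/2 kN·m
Superposition: M = Σ M_i = 15733/720 kN·m ≈ 21.851389 kN·m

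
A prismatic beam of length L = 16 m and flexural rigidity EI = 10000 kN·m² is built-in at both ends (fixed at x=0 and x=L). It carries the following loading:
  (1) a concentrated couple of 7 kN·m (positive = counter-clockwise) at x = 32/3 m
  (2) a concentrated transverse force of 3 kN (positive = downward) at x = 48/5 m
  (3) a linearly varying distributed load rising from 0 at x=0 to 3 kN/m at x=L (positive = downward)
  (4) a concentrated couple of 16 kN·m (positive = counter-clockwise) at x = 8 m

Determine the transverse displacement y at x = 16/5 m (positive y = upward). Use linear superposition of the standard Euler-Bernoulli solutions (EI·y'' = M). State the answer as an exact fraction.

Load 1 — applied couple M₀=7 kN·m at a=32/3 m (b=L-a=16/3):
  y_1 = (R_Ax³/6 - M_Ax²/2)/EI  [x≤a] with R_A=7/12, M_A=7/3 = ((7/12)·(16/5)³/6 - (7/3)·(16/5)²/2)/10000 = -616/703125 m
Load 2 — point force P=3 kN at a=48/5 m (b=L-a=32/5):
  y_2 = -Pb²x²(3aL-(3a+b)x)/(6L³EI)  [x≤a] = -3·(32/5)²·(16/5)²·(3·(48/5)·16-(3·(48/5)+(32/5))·(16/5))/(6·16³·10000) = -17408/9765625 m
Load 3 — triangular load w₀=3 kN/m (0→w₀ over full span):
  y_3 = -w₀x²(L-x)²(x+2L)/(120LEI) = -3·(16/5)²·(16-(16/5))²·((16/5)+2·16)/(120·16·10000) = -90112/9765625 m
Load 4 — applied couple M₀=16 kN·m at a=8 m (b=L-a=8):
  y_4 = (R_Ax³/6 - M_Ax²/2)/EI  [x≤a] with R_A=3/2, M_A=4 = ((3/2)·(16/5)³/6 - 4·(16/5)²/2)/10000 = -96/78125 m
Superposition: y = Σ y_i = -230536/17578125 m ≈ -0.013115 m

y(16/5) = -230536/17578125 m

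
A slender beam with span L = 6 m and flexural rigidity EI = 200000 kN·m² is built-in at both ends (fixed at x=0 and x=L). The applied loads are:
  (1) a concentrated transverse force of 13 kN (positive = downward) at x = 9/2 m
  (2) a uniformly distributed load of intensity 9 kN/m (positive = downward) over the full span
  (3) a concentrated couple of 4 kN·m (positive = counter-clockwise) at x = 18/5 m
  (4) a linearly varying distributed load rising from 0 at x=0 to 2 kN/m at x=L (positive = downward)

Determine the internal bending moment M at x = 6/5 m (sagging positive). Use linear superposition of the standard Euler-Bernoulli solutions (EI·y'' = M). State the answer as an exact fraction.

M(6/5) = -11051/4000 kN·m

Load 1 — point force P=13 kN at a=9/2 m (b=L-a=3/2):
  M_1 = Pb²(3a+b)x/L³ - Pab²/L²  [x≤a] = 13·(3/2)²·(3·(9/2)+(3/2))·(6/5)/6³ - 13·(9/2)·(3/2)²/6² = -39/32 kN·m
Load 2 — uniform load w=9 kN/m over full span:
  M_2 = wLx/2 - wL²/12 - wx²/2 = 9·6·(6/5)/2 - 9·6²/12 - 9·(6/5)²/2 = -27/25 kN·m
Load 3 — applied couple M₀=4 kN·m at a=18/5 m (b=L-a=12/5):
  M_3 = R_Ax - M_A  [x≤a] with R_A=24/25, M_A=32/25 = (24/25)·(6/5) - (32/25) = -16/125 kN·m
Load 4 — triangular load w₀=2 kN/m (0→w₀ over full span):
  M_4 = 3w₀Lx/20 - w₀L²/30 - w₀x³/(6L) = 3·2·6·(6/5)/20 - 2·6²/30 - 2·(6/5)³/(6·6) = -42/125 kN·m
Superposition: M = Σ M_i = -11051/4000 kN·m ≈ -2.762750 kN·m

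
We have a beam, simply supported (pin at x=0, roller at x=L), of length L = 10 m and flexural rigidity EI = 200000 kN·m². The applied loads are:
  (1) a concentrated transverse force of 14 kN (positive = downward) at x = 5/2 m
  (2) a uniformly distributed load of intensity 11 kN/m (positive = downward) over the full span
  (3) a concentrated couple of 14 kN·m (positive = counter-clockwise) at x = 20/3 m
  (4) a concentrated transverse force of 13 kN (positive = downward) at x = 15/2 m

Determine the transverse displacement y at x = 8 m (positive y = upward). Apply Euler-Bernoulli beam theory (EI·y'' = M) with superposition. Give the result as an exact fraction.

Load 1 — point force P=14 kN at a=5/2 m (b=L-a=15/2):
  y_1 = -Pa(L-x)(2Lx-a²-x²)/(6LEI)  [x>a] = -14·(5/2)·(10-8)·(2·10·8-(5/2)²-8²)/(6·10·200000) = -2513/4800000 m
Load 2 — uniform load w=11 kN/m over full span:
  y_2 = -wx(L³-2Lx²+x³)/(24EI) = -11·8·(10³-2·10·8²+8³)/(24·200000) = -319/75000 m
Load 3 — applied couple M₀=14 kN·m at a=20/3 m (b=L-a=10/3):
  y_3 = (M₀x³/(6L)-M₀(x-a)²/2+C₁x)/EI  [x>a] with C₁=M₀(3b²-L²)/(6L)=-140/9 = (14·8³/(6·10)-14·(8-(20/3))²/2+(-140/9)·8)/200000 = -49/562500 m
Load 4 — point force P=13 kN at a=15/2 m (b=L-a=5/2):
  y_4 = -Pa(L-x)(2Lx-a²-x²)/(6LEI)  [x>a] = -13·(15/2)·(10-8)·(2·10·8-(15/2)²-8²)/(6·10·200000) = -2067/3200000 m
Superposition: y = Σ y_i = -793429/144000000 m ≈ -0.005510 m

y(8) = -793429/144000000 m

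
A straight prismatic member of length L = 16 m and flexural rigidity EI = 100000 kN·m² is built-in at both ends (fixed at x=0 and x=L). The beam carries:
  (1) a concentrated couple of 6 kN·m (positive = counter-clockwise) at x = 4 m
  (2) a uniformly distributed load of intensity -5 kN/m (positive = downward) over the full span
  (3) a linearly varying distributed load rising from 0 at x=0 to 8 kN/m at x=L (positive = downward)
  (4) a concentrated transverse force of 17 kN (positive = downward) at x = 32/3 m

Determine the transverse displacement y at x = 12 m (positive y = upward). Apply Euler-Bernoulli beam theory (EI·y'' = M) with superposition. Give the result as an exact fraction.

y(12) = -97159/81000000 m

Load 1 — applied couple M₀=6 kN·m at a=4 m (b=L-a=12):
  y_1 = (R_Ax³/6 - M_Ax²/2 - M₀(x-a)²/2)/EI  [x>a] with R_A=27/64, M_A=-9/8 = ((27/64)·12³/6 - (-9/8)·12²/2 - 6·(12-4)²/2)/100000 = 21/200000 m
Load 2 — uniform load w=-5 kN/m over full span:
  y_2 = -wx²(L-x)²/(24EI) = -(-5)·12²·(16-12)²/(24·100000) = 3/625 m
Load 3 — triangular load w₀=8 kN/m (0→w₀ over full span):
  y_3 = -w₀x²(L-x)²(x+2L)/(120LEI) = -8·12²·(16-12)²·(12+2·16)/(120·16·100000) = -66/15625 m
Load 4 — point force P=17 kN at a=32/3 m (b=L-a=16/3):
  y_4 = -Pa²(L-x)²(3bL-(3b+a)(L-x))/(6L³EI)  [x>a] = -17·(32/3)²·(16-12)²·(3·(16/3)·16-(3·(16/3)+(32/3))·(16-12))/(6·16³·100000) = -476/253125 m
Superposition: y = Σ y_i = -97159/81000000 m ≈ -0.001199 m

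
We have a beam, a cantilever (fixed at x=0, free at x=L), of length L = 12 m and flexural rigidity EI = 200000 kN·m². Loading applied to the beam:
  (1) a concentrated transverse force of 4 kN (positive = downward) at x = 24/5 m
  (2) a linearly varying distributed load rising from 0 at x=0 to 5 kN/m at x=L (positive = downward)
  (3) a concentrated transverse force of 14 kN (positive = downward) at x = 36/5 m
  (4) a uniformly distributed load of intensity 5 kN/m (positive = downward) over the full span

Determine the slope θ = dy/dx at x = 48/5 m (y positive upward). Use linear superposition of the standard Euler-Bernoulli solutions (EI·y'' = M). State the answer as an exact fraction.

Load 1 — point force P=4 kN at a=24/5 m (b=L-a=36/5):
  θ_1 = -Pa²/(2EI)  [x>a] = -4·(24/5)²/(2·200000) = -18/78125 rad
Load 2 — triangular load w₀=5 kN/m (0→w₀ over full span):
  θ_2 = (w₀Lx²/4-w₀L²x/3-w₀x⁴/(24L))/EI = (5·12·(48/5)²/4-5·12²·(48/5)/3-5·(48/5)⁴/(24·12))/200000 = -2088/390625 rad
Load 3 — point force P=14 kN at a=36/5 m (b=L-a=24/5):
  θ_3 = -Pa²/(2EI)  [x>a] = -14·(36/5)²/(2·200000) = -567/312500 rad
Load 4 — uniform load w=5 kN/m over full span:
  θ_4 = -wx(x²-3Lx+3L²)/(6EI) = -5·(48/5)·((48/5)²-3·12·(48/5)+3·12²)/(6·200000) = -558/78125 rad
Superposition: θ = Σ θ_i = -22707/1562500 rad ≈ -0.014532 rad

θ(48/5) = -22707/1562500 rad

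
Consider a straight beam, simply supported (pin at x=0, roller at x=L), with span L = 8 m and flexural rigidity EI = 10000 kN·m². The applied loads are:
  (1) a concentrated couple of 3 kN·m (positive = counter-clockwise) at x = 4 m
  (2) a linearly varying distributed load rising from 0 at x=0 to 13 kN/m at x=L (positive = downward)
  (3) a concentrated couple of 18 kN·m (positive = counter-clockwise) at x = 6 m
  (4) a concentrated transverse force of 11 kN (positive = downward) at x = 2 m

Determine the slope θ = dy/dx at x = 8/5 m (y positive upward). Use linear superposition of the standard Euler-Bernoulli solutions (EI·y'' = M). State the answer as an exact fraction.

θ(8/5) = -859271/56250000 rad

Load 1 — applied couple M₀=3 kN·m at a=4 m (b=L-a=4):
  θ_1 = (M₀x²/(2L)+C₁)/EI  [x≤a] with C₁=M₀(3b²-L²)/(6L)=-1 = (3·(8/5)²/(2·8)+(-1))/10000 = -13/250000 rad
Load 2 — triangular load w₀=13 kN/m (0→w₀ over full span):
  θ_2 = -w₀(7L⁴-30L²x²+15x⁴)/(360LEI) = -13·(7·8⁴-30·8²·(8/5)²+15·(8/5)⁴)/(360·8·10000) = -37856/3515625 rad
Load 3 — applied couple M₀=18 kN·m at a=6 m (b=L-a=2):
  θ_3 = (M₀x²/(2L)+C₁)/EI  [x≤a] with C₁=M₀(3b²-L²)/(6L)=-39/2 = (18·(8/5)²/(2·8)+(-39/2))/10000 = -831/500000 rad
Load 4 — point force P=11 kN at a=2 m (b=L-a=6):
  θ_4 = -Pb(L²-b²-3x²)/(6LEI)  [x≤a] = -11·6·(8²-6²-3·(8/5)²)/(6·8·10000) = -1397/500000 rad
Superposition: θ = Σ θ_i = -859271/56250000 rad ≈ -0.015276 rad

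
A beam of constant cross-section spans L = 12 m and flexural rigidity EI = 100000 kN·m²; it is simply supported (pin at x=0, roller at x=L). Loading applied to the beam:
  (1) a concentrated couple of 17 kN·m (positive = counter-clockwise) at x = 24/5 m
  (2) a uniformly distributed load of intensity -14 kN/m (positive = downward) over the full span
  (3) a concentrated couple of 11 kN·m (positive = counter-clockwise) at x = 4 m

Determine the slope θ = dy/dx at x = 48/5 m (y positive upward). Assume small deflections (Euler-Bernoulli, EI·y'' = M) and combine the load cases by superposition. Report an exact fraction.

θ(48/5) = -154493/18750000 rad

Load 1 — applied couple M₀=17 kN·m at a=24/5 m (b=L-a=36/5):
  θ_1 = (M₀x²/(2L)-M₀(x-a)+C₁)/EI  [x>a] with C₁=M₀(3b²-L²)/(6L)=68/25 = (17·(48/5)²/(2·12)-17·((48/5)-(24/5))+(68/25))/100000 = -17/125000 rad
Load 2 — uniform load w=-14 kN/m over full span:
  θ_2 = -w(L³-6Lx²+4x³)/(24EI) = -(-14)·(12³-6·12·(48/5)²+4·(48/5)³)/(24·100000) = -6237/781250 rad
Load 3 — applied couple M₀=11 kN·m at a=4 m (b=L-a=8):
  θ_3 = (M₀x²/(2L)-M₀(x-a)+C₁)/EI  [x>a] with C₁=M₀(3b²-L²)/(6L)=22/3 = (11·(48/5)²/(2·12)-11·((48/5)-4)+(22/3))/100000 = -451/3750000 rad
Superposition: θ = Σ θ_i = -154493/18750000 rad ≈ -0.008240 rad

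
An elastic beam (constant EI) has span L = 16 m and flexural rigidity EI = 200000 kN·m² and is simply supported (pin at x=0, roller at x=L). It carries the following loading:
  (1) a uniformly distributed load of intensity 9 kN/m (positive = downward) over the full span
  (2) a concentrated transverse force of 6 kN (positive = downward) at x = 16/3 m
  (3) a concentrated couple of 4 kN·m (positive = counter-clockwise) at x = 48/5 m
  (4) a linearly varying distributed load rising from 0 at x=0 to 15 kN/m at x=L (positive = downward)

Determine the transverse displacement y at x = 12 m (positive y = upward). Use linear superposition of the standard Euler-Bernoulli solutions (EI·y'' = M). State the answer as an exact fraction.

y(12) = -443819/8437500 m

Load 1 — uniform load w=9 kN/m over full span:
  y_1 = -wx(L³-2Lx²+x³)/(24EI) = -9·12·(16³-2·16·12²+12³)/(24·200000) = -171/6250 m
Load 2 — point force P=6 kN at a=16/3 m (b=L-a=32/3):
  y_2 = -Pa(L-x)(2Lx-a²-x²)/(6LEI)  [x>a] = -6·(16/3)·(16-12)·(2·16·12-(16/3)²-12²)/(6·16·200000) = -119/84375 m
Load 3 — applied couple M₀=4 kN·m at a=48/5 m (b=L-a=32/5):
  y_3 = (M₀x³/(6L)-M₀(x-a)²/2+C₁x)/EI  [x>a] with C₁=M₀(3b²-L²)/(6L)=-416/75 = (4·12³/(6·16)-4·(12-(48/5))²/2+(-416/75)·12)/200000 = -19/625000 m
Load 4 — triangular load w₀=15 kN/m (0→w₀ over full span):
  y_4 = -w₀x(7L⁴-10L²x²+3x⁴)/(360LEI) = -15·12·(7·16⁴-10·16²·12²+3·12⁴)/(360·16·200000) = -119/5000 m
Superposition: y = Σ y_i = -443819/8437500 m ≈ -0.052601 m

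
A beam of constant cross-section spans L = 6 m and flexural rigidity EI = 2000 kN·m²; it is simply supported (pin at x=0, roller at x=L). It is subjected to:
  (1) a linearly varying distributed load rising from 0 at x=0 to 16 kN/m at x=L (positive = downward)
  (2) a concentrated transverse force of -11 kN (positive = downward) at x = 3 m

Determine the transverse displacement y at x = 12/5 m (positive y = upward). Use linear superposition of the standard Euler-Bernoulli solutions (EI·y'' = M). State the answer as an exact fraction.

Load 1 — triangular load w₀=16 kN/m (0→w₀ over full span):
  y_1 = -w₀x(7L⁴-10L²x²+3x⁴)/(360LEI) = -16·(12/5)·(7·6⁴-10·6²·(12/5)²+3·(12/5)⁴)/(360·6·2000) = -123228/1953125 m
Load 2 — point force P=-11 kN at a=3 m (b=L-a=3):
  y_2 = -Pbx(L²-b²-x²)/(6LEI)  [x≤a] = -(-11)·3·(12/5)·(6²-3²-(12/5)²)/(6·6·2000) = 5841/250000 m
Superposition: y = Σ y_i = -1241523/31250000 m ≈ -0.039729 m

y(12/5) = -1241523/31250000 m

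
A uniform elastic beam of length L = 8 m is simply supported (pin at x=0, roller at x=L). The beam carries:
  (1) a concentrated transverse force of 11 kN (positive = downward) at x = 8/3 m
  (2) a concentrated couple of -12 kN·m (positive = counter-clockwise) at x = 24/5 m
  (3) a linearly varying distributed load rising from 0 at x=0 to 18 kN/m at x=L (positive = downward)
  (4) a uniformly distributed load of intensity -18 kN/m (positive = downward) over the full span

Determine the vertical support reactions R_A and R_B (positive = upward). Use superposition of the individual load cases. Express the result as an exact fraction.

R_A = -253/6 kN, R_B = -113/6 kN

Load 1 — point force P=11 kN at a=8/3 m (b=L-a=16/3):
  R_A = Pb/L = 11·(16/3)/8 = 22/3 kN
  R_B = Pa/L = 11·(8/3)/8 = 11/3 kN
Load 2 — applied couple M₀=-12 kN·m at a=24/5 m (b=L-a=16/5):
  R_A = M₀/L = (-12)/8 = -3/2 kN
  R_B = -M₀/L = -(-12)/8 = 3/2 kN
Load 3 — triangular load w₀=18 kN/m (0→w₀ over full span):
  R_A = w₀L/6 = 18·8/6 = 24 kN
  R_B = w₀L/3 = 18·8/3 = 48 kN
Load 4 — uniform load w=-18 kN/m over full span:
  R_A = wL/2 = (-18)·8/2 = -72 kN
  R_B = wL/2 = (-18)·8/2 = -72 kN
Superposition: R_A = -253/6 kN, R_B = -113/6 kN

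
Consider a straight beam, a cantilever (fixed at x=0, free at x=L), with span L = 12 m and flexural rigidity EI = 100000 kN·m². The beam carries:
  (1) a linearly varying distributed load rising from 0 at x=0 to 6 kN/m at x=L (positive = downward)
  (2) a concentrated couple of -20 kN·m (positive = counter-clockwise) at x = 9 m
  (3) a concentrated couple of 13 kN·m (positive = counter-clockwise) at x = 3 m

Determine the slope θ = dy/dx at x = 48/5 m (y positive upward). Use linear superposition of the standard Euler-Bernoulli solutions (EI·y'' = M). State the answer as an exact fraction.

θ(48/5) = -889917/62500000 rad

Load 1 — triangular load w₀=6 kN/m (0→w₀ over full span):
  θ_1 = (w₀Lx²/4-w₀L²x/3-w₀x⁴/(24L))/EI = (6·12·(48/5)²/4-6·12²·(48/5)/3-6·(48/5)⁴/(24·12))/100000 = -25056/1953125 rad
Load 2 — applied couple M₀=-20 kN·m at a=9 m (b=L-a=3):
  θ_2 = M₀a/EI  [x>a] = (-20)·9/100000 = -9/5000 rad
Load 3 — applied couple M₀=13 kN·m at a=3 m (b=L-a=9):
  θ_3 = M₀a/EI  [x>a] = 13·3/100000 = 39/100000 rad
Superposition: θ = Σ θ_i = -889917/62500000 rad ≈ -0.014239 rad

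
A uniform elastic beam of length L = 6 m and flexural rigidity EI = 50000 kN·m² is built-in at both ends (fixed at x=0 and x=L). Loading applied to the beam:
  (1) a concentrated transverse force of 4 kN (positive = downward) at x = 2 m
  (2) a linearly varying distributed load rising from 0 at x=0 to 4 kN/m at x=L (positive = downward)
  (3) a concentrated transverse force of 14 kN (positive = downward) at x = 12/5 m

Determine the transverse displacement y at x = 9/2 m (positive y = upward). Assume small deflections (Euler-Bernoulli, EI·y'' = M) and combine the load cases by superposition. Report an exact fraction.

y(9/2) = -4567/19200000 m

Load 1 — point force P=4 kN at a=2 m (b=L-a=4):
  y_1 = -Pa²(L-x)²(3bL-(3b+a)(L-x))/(6L³EI)  [x>a] = -4·2²·(6-(9/2))²·(3·4·6-(3·4+2)·(6-(9/2)))/(6·6³·50000) = -17/600000 m
Load 2 — triangular load w₀=4 kN/m (0→w₀ over full span):
  y_2 = -w₀x²(L-x)²(x+2L)/(120LEI) = -4·(9/2)²·(6-(9/2))²·((9/2)+2·6)/(120·6·50000) = -2673/32000000 m
Load 3 — point force P=14 kN at a=12/5 m (b=L-a=18/5):
  y_3 = -Pa²(L-x)²(3bL-(3b+a)(L-x))/(6L³EI)  [x>a] = -14·(12/5)²·(6-(9/2))²·(3·(18/5)·6-(3·(18/5)+(12/5))·(6-(9/2)))/(6·6³·50000) = -63/500000 m
Superposition: y = Σ y_i = -4567/19200000 m ≈ -0.000238 m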